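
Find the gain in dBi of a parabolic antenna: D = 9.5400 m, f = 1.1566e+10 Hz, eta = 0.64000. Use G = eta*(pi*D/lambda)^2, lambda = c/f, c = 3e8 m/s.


lambda = c / f = 3.0000e+08 / 1.1566e+10 = 0.02593809 m
G_linear = 0.64000 * (pi * 9.5400 / 0.02593809)^2 = 854477.2
G_dBi = 10 * log10(854477.2) = 59.32 dBi

59.32 dBi


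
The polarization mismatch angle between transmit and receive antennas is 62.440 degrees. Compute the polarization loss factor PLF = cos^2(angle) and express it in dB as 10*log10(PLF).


PLF_linear = cos^2(62.440 deg) = 0.2140702
PLF_dB = 10 * log10(0.2140702) = -6.694 dB

-6.694 dB


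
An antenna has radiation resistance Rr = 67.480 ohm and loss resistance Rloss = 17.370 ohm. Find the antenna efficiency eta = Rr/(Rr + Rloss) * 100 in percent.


eta = 67.480 / (67.480 + 17.370) * 100 = 79.53%

79.53%


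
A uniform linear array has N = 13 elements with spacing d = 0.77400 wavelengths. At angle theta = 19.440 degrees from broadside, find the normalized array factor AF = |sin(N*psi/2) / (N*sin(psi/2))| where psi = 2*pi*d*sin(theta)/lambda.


psi = 2*pi*0.77400*sin(19.440 deg) = 1.618563 rad
AF = |sin(13*1.618563/2) / (13*sin(1.618563/2))| = 0.09452

0.09452


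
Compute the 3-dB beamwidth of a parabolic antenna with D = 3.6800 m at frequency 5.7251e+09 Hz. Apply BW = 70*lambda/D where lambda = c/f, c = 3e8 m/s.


lambda = c / f = 3.0000e+08 / 5.7251e+09 = 0.05240083 m
BW = 70 * 0.05240083 / 3.6800 = 0.9968 deg

0.9968 deg


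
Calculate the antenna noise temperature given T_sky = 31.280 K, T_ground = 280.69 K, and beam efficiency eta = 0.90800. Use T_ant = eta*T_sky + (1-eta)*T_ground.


T_ant = 0.90800 * 31.280 + (1 - 0.90800) * 280.69 = 54.23 K

54.23 K


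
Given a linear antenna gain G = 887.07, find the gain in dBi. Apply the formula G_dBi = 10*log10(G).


G_dBi = 10 * log10(887.07) = 29.48 dBi

29.48 dBi


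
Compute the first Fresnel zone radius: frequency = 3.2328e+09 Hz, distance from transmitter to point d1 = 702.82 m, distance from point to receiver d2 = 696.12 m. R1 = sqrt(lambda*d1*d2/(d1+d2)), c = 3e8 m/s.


lambda = c / f = 3.0000e+08 / 3.2328e+09 = 0.09279881 m
R1 = sqrt(0.09279881 * 702.82 * 696.12 / (702.82 + 696.12)) = 5.697 m

5.697 m


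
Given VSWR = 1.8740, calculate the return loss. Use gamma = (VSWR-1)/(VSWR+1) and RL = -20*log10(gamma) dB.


gamma = (1.8740 - 1) / (1.8740 + 1) = 0.3041058
RL = -20 * log10(0.3041058) = 10.34 dB

10.34 dB


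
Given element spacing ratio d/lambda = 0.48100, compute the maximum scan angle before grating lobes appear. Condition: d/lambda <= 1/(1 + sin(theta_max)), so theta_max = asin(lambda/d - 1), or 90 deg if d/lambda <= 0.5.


lambda/d - 1 = 1/0.48100 - 1 = 1.079002 >= 1
d/lambda <= 0.5, so the array can scan to endfire without grating lobes: theta_max = 90 deg

90 deg


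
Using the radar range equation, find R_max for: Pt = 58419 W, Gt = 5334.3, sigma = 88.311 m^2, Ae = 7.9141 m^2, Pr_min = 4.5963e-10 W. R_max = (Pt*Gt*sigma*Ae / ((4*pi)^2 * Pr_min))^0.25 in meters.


R^4 = 58419*5334.3*88.311*7.9141 / ((4*pi)^2 * 4.5963e-10) = 3.000681e+18
R_max = 3.000681e+18^0.25 = 41620 m

41620 m


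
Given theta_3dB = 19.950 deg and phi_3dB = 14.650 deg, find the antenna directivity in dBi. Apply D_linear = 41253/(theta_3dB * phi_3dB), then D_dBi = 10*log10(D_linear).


D_linear = 41253 / (19.950 * 14.650) = 141.1481
D_dBi = 10 * log10(141.1481) = 21.50 dBi

21.50 dBi


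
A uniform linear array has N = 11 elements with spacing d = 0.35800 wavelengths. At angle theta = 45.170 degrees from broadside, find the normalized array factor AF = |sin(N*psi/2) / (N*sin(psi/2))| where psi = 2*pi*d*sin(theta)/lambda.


psi = 2*pi*0.35800*sin(45.170 deg) = 1.595264 rad
AF = |sin(11*1.595264/2) / (11*sin(1.595264/2))| = 0.07695

0.07695


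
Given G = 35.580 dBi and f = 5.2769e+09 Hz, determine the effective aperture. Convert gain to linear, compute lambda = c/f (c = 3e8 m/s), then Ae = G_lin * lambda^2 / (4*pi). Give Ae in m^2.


lambda = c / f = 3.0000e+08 / 5.2769e+09 = 0.05685156 m
G_linear = 10^(35.580/10) = 3614.099
Ae = G_linear * lambda^2 / (4*pi) = 3614.099 * 0.05685156^2 / (4*pi) = 0.9296 m^2

0.9296 m^2


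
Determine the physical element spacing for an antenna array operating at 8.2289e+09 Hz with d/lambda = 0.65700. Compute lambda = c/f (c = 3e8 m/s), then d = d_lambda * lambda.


lambda = c / f = 3.0000e+08 / 8.2289e+09 = 0.03645688 m
d = 0.65700 * 0.03645688 = 0.02395 m

0.02395 m


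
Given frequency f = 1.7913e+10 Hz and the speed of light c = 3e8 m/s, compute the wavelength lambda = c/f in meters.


lambda = c / f = 3.0000e+08 / 1.7913e+10 = 0.01675 m

0.01675 m


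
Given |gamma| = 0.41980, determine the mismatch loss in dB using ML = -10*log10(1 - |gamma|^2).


ML = -10 * log10(1 - 0.41980^2) = -10 * log10(0.82376796) = 0.8420 dB

0.8420 dB


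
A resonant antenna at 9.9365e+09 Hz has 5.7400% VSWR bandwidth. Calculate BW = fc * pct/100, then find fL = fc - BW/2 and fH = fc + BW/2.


BW = 9.9365e+09 * 5.7400/100 = 5.703551e+08 Hz
fL = 9.9365e+09 - 5.703551e+08/2 = 9.651e+09 Hz
fH = 9.9365e+09 + 5.703551e+08/2 = 1.022e+10 Hz

BW=5.704e+08 Hz, fL=9.651e+09 Hz, fH=1.022e+10 Hz


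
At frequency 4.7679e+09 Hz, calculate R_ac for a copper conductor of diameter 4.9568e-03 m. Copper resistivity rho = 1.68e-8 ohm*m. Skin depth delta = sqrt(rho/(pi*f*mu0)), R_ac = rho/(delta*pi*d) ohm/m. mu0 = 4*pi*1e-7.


delta = sqrt(1.68e-8 / (pi * 4.7679e+09 * 4*pi*1e-7)) = 9.447376e-07 m
R_ac = 1.68e-8 / (9.447376e-07 * pi * 4.9568e-03) = 1.142 ohm/m

1.142 ohm/m


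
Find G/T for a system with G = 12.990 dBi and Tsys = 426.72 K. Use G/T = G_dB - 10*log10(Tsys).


G/T = 12.990 - 10*log10(426.72) = 12.990 - 26.30143 = -13.31 dB/K

-13.31 dB/K


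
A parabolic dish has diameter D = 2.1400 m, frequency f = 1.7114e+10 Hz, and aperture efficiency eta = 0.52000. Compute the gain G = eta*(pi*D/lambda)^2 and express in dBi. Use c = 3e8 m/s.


lambda = c / f = 3.0000e+08 / 1.7114e+10 = 0.01752951 m
G_linear = 0.52000 * (pi * 2.1400 / 0.01752951)^2 = 76487.61
G_dBi = 10 * log10(76487.61) = 48.84 dBi

48.84 dBi


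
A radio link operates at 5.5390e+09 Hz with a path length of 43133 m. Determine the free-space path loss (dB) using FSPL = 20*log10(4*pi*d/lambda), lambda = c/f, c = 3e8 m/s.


lambda = c / f = 3.0000e+08 / 5.5390e+09 = 0.05416140 m
FSPL = 20 * log10(4*pi*43133/0.05416140) = 140.0 dB

140.0 dB


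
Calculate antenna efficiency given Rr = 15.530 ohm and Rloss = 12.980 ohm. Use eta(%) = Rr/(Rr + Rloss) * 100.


eta = 15.530 / (15.530 + 12.980) * 100 = 54.47%

54.47%


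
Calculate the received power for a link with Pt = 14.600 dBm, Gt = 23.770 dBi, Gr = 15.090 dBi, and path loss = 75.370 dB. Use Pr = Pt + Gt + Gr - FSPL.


Pr = 14.600 + 23.770 + 15.090 - 75.370 = -21.91 dBm

-21.91 dBm


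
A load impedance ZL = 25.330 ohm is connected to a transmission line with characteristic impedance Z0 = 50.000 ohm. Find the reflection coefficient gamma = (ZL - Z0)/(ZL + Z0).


gamma = (25.330 - 50.000) / (25.330 + 50.000) = -0.3275

-0.3275


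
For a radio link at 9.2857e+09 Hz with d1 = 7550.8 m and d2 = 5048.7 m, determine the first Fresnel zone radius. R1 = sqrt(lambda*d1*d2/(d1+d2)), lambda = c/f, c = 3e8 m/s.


lambda = c / f = 3.0000e+08 / 9.2857e+09 = 0.03230774 m
R1 = sqrt(0.03230774 * 7550.8 * 5048.7 / (7550.8 + 5048.7)) = 9.887 m

9.887 m


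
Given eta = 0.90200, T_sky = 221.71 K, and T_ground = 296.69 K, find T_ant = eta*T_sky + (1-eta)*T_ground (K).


T_ant = 0.90200 * 221.71 + (1 - 0.90200) * 296.69 = 229.1 K

229.1 K


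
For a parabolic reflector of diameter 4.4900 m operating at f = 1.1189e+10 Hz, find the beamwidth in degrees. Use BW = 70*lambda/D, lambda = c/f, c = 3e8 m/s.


lambda = c / f = 3.0000e+08 / 1.1189e+10 = 0.02681205 m
BW = 70 * 0.02681205 / 4.4900 = 0.4180 deg

0.4180 deg


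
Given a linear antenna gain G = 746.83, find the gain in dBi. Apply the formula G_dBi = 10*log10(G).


G_dBi = 10 * log10(746.83) = 28.73 dBi

28.73 dBi


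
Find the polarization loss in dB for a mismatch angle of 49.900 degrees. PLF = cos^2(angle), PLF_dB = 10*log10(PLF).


PLF_linear = cos^2(49.900 deg) = 0.4148953
PLF_dB = 10 * log10(0.4148953) = -3.821 dB

-3.821 dB


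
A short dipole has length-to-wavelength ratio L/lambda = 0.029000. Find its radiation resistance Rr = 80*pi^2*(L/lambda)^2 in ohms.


Rr = 80 * pi^2 * (0.029000)^2 = 80 * 9.869604 * 8.410000e-04 = 0.6640 ohm

0.6640 ohm


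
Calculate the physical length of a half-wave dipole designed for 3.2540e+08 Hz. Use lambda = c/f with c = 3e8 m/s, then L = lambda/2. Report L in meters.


lambda = c / f = 3.0000e+08 / 3.2540e+08 = 0.9219422 m
L = lambda / 2 = 0.9219422 / 2 = 0.4610 m

0.4610 m


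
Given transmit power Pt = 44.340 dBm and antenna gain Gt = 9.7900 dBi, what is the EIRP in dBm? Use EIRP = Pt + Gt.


EIRP = Pt + Gt = 44.340 + 9.7900 = 54.13 dBm

54.13 dBm


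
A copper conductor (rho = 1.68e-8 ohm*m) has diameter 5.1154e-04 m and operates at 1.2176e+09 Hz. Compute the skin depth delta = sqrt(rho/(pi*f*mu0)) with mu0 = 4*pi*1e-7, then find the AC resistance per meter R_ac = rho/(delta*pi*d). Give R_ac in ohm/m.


delta = sqrt(1.68e-8 / (pi * 1.2176e+09 * 4*pi*1e-7)) = 1.869487e-06 m
R_ac = 1.68e-8 / (1.869487e-06 * pi * 5.1154e-04) = 5.592 ohm/m

5.592 ohm/m


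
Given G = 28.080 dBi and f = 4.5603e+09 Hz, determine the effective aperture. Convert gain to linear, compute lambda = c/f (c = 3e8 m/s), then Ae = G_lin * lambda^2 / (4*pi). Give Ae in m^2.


lambda = c / f = 3.0000e+08 / 4.5603e+09 = 0.06578515 m
G_linear = 10^(28.080/10) = 642.6877
Ae = G_linear * lambda^2 / (4*pi) = 642.6877 * 0.06578515^2 / (4*pi) = 0.2213 m^2

0.2213 m^2


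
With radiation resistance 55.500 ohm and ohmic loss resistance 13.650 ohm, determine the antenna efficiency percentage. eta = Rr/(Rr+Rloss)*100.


eta = 55.500 / (55.500 + 13.650) * 100 = 80.26%

80.26%


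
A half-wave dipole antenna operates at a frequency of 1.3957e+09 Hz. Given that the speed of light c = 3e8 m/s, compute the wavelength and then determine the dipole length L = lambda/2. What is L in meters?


lambda = c / f = 3.0000e+08 / 1.3957e+09 = 0.2149459 m
L = lambda / 2 = 0.2149459 / 2 = 0.1075 m

0.1075 m


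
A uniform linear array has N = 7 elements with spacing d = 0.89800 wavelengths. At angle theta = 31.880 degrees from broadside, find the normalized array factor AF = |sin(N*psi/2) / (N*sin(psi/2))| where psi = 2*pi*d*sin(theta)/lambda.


psi = 2*pi*0.89800*sin(31.880 deg) = 2.979936 rad
AF = |sin(7*2.979936/2) / (7*sin(2.979936/2))| = 0.1210

0.1210


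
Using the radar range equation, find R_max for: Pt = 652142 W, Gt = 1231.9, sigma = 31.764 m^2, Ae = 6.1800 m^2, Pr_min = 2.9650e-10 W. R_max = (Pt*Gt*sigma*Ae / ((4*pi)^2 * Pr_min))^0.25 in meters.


R^4 = 652142*1231.9*31.764*6.1800 / ((4*pi)^2 * 2.9650e-10) = 3.368192e+18
R_max = 3.368192e+18^0.25 = 42840 m

42840 m


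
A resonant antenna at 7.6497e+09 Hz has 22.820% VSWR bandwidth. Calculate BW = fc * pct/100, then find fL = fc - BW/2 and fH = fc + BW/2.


BW = 7.6497e+09 * 22.820/100 = 1.745662e+09 Hz
fL = 7.6497e+09 - 1.745662e+09/2 = 6.777e+09 Hz
fH = 7.6497e+09 + 1.745662e+09/2 = 8.523e+09 Hz

BW=1.746e+09 Hz, fL=6.777e+09 Hz, fH=8.523e+09 Hz


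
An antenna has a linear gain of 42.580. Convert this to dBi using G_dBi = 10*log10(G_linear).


G_dBi = 10 * log10(42.580) = 16.29 dBi

16.29 dBi


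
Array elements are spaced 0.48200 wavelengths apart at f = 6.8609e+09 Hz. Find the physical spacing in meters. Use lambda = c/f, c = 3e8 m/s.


lambda = c / f = 3.0000e+08 / 6.8609e+09 = 0.04372604 m
d = 0.48200 * 0.04372604 = 0.02108 m

0.02108 m


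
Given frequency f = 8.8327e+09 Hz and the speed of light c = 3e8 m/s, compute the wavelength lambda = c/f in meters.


lambda = c / f = 3.0000e+08 / 8.8327e+09 = 0.03396 m

0.03396 m


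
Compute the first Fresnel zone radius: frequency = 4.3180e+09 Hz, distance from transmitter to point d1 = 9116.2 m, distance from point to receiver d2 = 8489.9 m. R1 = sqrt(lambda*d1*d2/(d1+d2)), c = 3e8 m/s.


lambda = c / f = 3.0000e+08 / 4.3180e+09 = 0.06947661 m
R1 = sqrt(0.06947661 * 9116.2 * 8489.9 / (9116.2 + 8489.9)) = 17.48 m

17.48 m


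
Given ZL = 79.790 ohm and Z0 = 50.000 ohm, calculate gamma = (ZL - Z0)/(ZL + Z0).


gamma = (79.790 - 50.000) / (79.790 + 50.000) = 0.2295

0.2295


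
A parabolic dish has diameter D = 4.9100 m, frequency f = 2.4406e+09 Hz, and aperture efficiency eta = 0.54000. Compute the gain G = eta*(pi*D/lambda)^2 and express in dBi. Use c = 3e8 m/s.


lambda = c / f = 3.0000e+08 / 2.4406e+09 = 0.1229206 m
G_linear = 0.54000 * (pi * 4.9100 / 0.1229206)^2 = 8503.685
G_dBi = 10 * log10(8503.685) = 39.30 dBi

39.30 dBi


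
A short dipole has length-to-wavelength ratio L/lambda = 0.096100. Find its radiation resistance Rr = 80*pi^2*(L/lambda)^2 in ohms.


Rr = 80 * pi^2 * (0.096100)^2 = 80 * 9.869604 * 9.235210e-03 = 7.292 ohm

7.292 ohm


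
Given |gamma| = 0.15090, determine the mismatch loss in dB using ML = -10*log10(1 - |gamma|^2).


ML = -10 * log10(1 - 0.15090^2) = -10 * log10(0.97722919) = 0.1000 dB

0.1000 dB


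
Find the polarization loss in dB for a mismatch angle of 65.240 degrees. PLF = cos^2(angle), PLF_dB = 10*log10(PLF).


PLF_linear = cos^2(65.240 deg) = 0.1754087
PLF_dB = 10 * log10(0.1754087) = -7.559 dB

-7.559 dB


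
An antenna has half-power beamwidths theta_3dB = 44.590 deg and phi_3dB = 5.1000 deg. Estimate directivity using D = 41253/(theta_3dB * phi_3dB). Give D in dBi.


D_linear = 41253 / (44.590 * 5.1000) = 181.4044
D_dBi = 10 * log10(181.4044) = 22.59 dBi

22.59 dBi


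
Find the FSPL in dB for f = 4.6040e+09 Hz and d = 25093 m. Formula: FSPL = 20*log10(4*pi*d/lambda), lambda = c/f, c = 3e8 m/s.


lambda = c / f = 3.0000e+08 / 4.6040e+09 = 0.06516073 m
FSPL = 20 * log10(4*pi*25093/0.06516073) = 133.7 dB

133.7 dB


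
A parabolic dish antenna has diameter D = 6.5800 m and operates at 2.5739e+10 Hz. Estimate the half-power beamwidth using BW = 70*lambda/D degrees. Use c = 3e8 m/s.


lambda = c / f = 3.0000e+08 / 2.5739e+10 = 0.01165546 m
BW = 70 * 0.01165546 / 6.5800 = 0.1240 deg

0.1240 deg


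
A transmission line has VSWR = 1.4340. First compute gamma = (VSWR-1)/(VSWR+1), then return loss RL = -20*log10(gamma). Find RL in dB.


gamma = (1.4340 - 1) / (1.4340 + 1) = 0.1783073
RL = -20 * log10(0.1783073) = 14.98 dB

14.98 dB


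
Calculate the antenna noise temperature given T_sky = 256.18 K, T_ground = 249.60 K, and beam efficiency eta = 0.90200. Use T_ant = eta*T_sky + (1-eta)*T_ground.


T_ant = 0.90200 * 256.18 + (1 - 0.90200) * 249.60 = 255.5 K

255.5 K


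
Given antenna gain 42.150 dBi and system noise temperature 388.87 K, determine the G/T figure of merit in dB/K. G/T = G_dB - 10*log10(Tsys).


G/T = 42.150 - 10*log10(388.87) = 42.150 - 25.89804 = 16.25 dB/K

16.25 dB/K


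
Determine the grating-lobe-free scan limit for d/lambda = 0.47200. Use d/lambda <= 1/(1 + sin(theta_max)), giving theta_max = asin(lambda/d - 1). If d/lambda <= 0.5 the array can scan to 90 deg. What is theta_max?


lambda/d - 1 = 1/0.47200 - 1 = 1.118644 >= 1
d/lambda <= 0.5, so the array can scan to endfire without grating lobes: theta_max = 90 deg

90 deg


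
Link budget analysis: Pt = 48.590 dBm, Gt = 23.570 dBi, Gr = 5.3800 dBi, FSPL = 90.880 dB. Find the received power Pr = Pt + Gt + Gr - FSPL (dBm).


Pr = 48.590 + 23.570 + 5.3800 - 90.880 = -13.34 dBm

-13.34 dBm


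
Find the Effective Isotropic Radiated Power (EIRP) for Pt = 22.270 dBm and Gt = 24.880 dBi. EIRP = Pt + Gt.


EIRP = Pt + Gt = 22.270 + 24.880 = 47.15 dBm

47.15 dBm


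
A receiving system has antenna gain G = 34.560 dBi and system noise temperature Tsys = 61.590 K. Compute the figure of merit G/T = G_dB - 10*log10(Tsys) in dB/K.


G/T = 34.560 - 10*log10(61.590) = 34.560 - 17.89510 = 16.66 dB/K

16.66 dB/K


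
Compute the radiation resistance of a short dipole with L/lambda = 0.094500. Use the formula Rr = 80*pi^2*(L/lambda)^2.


Rr = 80 * pi^2 * (0.094500)^2 = 80 * 9.869604 * 8.930250e-03 = 7.051 ohm

7.051 ohm


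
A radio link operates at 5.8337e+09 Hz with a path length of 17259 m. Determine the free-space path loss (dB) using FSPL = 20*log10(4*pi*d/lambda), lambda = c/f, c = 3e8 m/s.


lambda = c / f = 3.0000e+08 / 5.8337e+09 = 0.05142534 m
FSPL = 20 * log10(4*pi*17259/0.05142534) = 132.5 dB

132.5 dB


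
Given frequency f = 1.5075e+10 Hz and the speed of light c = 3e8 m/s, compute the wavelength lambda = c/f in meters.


lambda = c / f = 3.0000e+08 / 1.5075e+10 = 0.01990 m

0.01990 m


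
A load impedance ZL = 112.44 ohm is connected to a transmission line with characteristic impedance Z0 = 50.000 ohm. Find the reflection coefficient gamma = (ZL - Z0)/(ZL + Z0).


gamma = (112.44 - 50.000) / (112.44 + 50.000) = 0.3844

0.3844


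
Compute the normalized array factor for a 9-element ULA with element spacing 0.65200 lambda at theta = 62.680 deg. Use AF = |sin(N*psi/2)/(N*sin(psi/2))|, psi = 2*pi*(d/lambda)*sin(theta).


psi = 2*pi*0.65200*sin(62.680 deg) = 3.639686 rad
AF = |sin(9*3.639686/2) / (9*sin(3.639686/2))| = 0.07125

0.07125


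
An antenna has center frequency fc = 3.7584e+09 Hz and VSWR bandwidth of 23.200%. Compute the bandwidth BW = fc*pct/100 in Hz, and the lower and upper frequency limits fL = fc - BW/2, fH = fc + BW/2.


BW = 3.7584e+09 * 23.200/100 = 8.719488e+08 Hz
fL = 3.7584e+09 - 8.719488e+08/2 = 3.322e+09 Hz
fH = 3.7584e+09 + 8.719488e+08/2 = 4.194e+09 Hz

BW=8.719e+08 Hz, fL=3.322e+09 Hz, fH=4.194e+09 Hz


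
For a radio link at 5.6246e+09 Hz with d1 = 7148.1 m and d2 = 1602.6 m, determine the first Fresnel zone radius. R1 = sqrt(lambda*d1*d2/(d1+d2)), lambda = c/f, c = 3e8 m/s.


lambda = c / f = 3.0000e+08 / 5.6246e+09 = 0.05333713 m
R1 = sqrt(0.05333713 * 7148.1 * 1602.6 / (7148.1 + 1602.6)) = 8.356 m

8.356 m


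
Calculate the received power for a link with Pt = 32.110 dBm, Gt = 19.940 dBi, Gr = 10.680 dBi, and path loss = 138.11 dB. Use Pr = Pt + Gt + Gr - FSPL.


Pr = 32.110 + 19.940 + 10.680 - 138.11 = -75.38 dBm

-75.38 dBm


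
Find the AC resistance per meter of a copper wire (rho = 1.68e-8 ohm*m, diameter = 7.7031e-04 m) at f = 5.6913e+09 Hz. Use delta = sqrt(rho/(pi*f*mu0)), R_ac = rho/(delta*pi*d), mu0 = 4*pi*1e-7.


delta = sqrt(1.68e-8 / (pi * 5.6913e+09 * 4*pi*1e-7)) = 8.647071e-07 m
R_ac = 1.68e-8 / (8.647071e-07 * pi * 7.7031e-04) = 8.028 ohm/m

8.028 ohm/m


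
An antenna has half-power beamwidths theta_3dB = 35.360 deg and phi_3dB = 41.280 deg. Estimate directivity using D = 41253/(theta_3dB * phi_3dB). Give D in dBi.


D_linear = 41253 / (35.360 * 41.280) = 28.26205
D_dBi = 10 * log10(28.26205) = 14.51 dBi

14.51 dBi


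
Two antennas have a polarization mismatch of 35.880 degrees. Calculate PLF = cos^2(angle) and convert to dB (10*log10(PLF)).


PLF_linear = cos^2(35.880 deg) = 0.6564990
PLF_dB = 10 * log10(0.6564990) = -1.828 dB

-1.828 dB


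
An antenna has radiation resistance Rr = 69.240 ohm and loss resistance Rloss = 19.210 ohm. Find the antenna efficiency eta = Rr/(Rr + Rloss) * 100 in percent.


eta = 69.240 / (69.240 + 19.210) * 100 = 78.28%

78.28%


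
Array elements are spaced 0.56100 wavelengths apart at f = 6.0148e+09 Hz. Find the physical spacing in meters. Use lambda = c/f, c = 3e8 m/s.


lambda = c / f = 3.0000e+08 / 6.0148e+09 = 0.04987697 m
d = 0.56100 * 0.04987697 = 0.02798 m

0.02798 m


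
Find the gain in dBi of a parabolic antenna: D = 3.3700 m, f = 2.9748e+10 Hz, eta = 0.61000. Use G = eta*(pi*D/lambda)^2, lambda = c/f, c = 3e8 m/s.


lambda = c / f = 3.0000e+08 / 2.9748e+10 = 0.01008471 m
G_linear = 0.61000 * (pi * 3.3700 / 0.01008471)^2 = 672299.1
G_dBi = 10 * log10(672299.1) = 58.28 dBi

58.28 dBi


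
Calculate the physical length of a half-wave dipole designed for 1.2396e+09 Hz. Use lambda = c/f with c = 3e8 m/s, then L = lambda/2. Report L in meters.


lambda = c / f = 3.0000e+08 / 1.2396e+09 = 0.2420136 m
L = lambda / 2 = 0.2420136 / 2 = 0.1210 m

0.1210 m


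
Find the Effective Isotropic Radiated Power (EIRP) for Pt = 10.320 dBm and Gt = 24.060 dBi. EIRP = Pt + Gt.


EIRP = Pt + Gt = 10.320 + 24.060 = 34.38 dBm

34.38 dBm


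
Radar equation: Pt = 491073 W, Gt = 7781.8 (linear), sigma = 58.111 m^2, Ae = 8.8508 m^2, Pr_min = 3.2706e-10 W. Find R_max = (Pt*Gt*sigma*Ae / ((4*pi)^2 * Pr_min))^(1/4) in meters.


R^4 = 491073*7781.8*58.111*8.8508 / ((4*pi)^2 * 3.2706e-10) = 3.805571e+19
R_max = 3.805571e+19^0.25 = 78543 m

78543 m


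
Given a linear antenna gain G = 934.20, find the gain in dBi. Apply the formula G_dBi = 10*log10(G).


G_dBi = 10 * log10(934.20) = 29.70 dBi

29.70 dBi


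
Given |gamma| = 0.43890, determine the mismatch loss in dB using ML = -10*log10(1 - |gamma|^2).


ML = -10 * log10(1 - 0.43890^2) = -10 * log10(0.80736679) = 0.9293 dB

0.9293 dB


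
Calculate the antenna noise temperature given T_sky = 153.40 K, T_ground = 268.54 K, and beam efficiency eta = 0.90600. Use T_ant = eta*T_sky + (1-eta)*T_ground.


T_ant = 0.90600 * 153.40 + (1 - 0.90600) * 268.54 = 164.2 K

164.2 K


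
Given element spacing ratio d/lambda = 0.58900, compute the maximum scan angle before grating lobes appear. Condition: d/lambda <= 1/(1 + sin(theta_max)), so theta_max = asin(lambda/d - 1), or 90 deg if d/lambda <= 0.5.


lambda/d - 1 = 1/0.58900 - 1 = 0.6977929
theta_max = asin(0.6977929) = 44.25 deg

44.25 deg


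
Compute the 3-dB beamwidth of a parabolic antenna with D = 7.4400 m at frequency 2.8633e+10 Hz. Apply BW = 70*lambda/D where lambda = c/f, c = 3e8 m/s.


lambda = c / f = 3.0000e+08 / 2.8633e+10 = 0.01047742 m
BW = 70 * 0.01047742 / 7.4400 = 0.09858 deg

0.09858 deg


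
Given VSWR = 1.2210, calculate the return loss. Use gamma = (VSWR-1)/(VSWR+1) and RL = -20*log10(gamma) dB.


gamma = (1.2210 - 1) / (1.2210 + 1) = 0.09950473
RL = -20 * log10(0.09950473) = 20.04 dB

20.04 dB


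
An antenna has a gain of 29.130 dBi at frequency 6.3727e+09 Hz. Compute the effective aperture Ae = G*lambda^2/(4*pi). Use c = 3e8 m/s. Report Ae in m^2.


lambda = c / f = 3.0000e+08 / 6.3727e+09 = 0.04707581 m
G_linear = 10^(29.130/10) = 818.4648
Ae = G_linear * lambda^2 / (4*pi) = 818.4648 * 0.04707581^2 / (4*pi) = 0.1443 m^2

0.1443 m^2


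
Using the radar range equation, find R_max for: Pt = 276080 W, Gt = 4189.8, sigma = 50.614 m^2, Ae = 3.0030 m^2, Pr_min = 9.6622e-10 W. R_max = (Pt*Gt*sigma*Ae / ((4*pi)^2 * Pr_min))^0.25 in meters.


R^4 = 276080*4189.8*50.614*3.0030 / ((4*pi)^2 * 9.6622e-10) = 1.152281e+18
R_max = 1.152281e+18^0.25 = 32763 m

32763 m


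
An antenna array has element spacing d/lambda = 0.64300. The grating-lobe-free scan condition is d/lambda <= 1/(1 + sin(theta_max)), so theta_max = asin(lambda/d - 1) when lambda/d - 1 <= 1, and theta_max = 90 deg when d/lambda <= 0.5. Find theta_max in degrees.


lambda/d - 1 = 1/0.64300 - 1 = 0.5552100
theta_max = asin(0.5552100) = 33.73 deg

33.73 deg


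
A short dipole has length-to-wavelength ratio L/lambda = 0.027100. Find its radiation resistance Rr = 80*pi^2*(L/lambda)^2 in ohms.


Rr = 80 * pi^2 * (0.027100)^2 = 80 * 9.869604 * 7.344100e-04 = 0.5799 ohm

0.5799 ohm


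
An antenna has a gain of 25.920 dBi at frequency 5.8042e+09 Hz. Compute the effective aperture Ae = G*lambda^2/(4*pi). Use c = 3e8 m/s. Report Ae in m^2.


lambda = c / f = 3.0000e+08 / 5.8042e+09 = 0.05168671 m
G_linear = 10^(25.920/10) = 390.8409
Ae = G_linear * lambda^2 / (4*pi) = 390.8409 * 0.05168671^2 / (4*pi) = 0.08309 m^2

0.08309 m^2


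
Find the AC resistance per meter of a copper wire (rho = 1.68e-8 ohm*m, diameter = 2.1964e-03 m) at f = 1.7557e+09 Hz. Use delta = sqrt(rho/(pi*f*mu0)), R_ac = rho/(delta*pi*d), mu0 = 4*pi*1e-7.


delta = sqrt(1.68e-8 / (pi * 1.7557e+09 * 4*pi*1e-7)) = 1.556860e-06 m
R_ac = 1.68e-8 / (1.556860e-06 * pi * 2.1964e-03) = 1.564 ohm/m

1.564 ohm/m


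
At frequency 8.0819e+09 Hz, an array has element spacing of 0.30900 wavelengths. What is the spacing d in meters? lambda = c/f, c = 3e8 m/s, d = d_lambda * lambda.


lambda = c / f = 3.0000e+08 / 8.0819e+09 = 0.03711998 m
d = 0.30900 * 0.03711998 = 0.01147 m

0.01147 m


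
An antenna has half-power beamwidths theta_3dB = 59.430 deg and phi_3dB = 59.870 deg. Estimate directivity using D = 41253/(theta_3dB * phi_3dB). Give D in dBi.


D_linear = 41253 / (59.430 * 59.870) = 11.59419
D_dBi = 10 * log10(11.59419) = 10.64 dBi

10.64 dBi


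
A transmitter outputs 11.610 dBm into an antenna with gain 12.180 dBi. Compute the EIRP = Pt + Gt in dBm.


EIRP = Pt + Gt = 11.610 + 12.180 = 23.79 dBm

23.79 dBm


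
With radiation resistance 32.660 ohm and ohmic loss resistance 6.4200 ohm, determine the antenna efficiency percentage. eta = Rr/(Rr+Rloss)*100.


eta = 32.660 / (32.660 + 6.4200) * 100 = 83.57%

83.57%


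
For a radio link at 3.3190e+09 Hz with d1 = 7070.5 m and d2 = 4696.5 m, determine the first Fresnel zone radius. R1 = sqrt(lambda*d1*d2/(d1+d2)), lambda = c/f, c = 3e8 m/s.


lambda = c / f = 3.0000e+08 / 3.3190e+09 = 0.09038867 m
R1 = sqrt(0.09038867 * 7070.5 * 4696.5 / (7070.5 + 4696.5)) = 15.97 m

15.97 m


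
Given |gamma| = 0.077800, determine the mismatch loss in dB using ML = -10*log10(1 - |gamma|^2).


ML = -10 * log10(1 - 0.077800^2) = -10 * log10(0.99394716) = 0.02637 dB

0.02637 dB


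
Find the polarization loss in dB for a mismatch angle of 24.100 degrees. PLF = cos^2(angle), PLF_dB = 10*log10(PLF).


PLF_linear = cos^2(24.100 deg) = 0.8332662
PLF_dB = 10 * log10(0.8332662) = -0.7922 dB

-0.7922 dB


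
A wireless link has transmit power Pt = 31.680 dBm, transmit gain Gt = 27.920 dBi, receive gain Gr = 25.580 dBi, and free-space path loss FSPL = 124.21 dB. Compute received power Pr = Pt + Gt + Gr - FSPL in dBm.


Pr = 31.680 + 27.920 + 25.580 - 124.21 = -39.03 dBm

-39.03 dBm


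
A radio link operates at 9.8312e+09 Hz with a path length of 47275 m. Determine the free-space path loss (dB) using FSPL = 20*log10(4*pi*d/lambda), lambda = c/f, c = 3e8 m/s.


lambda = c / f = 3.0000e+08 / 9.8312e+09 = 0.03051509 m
FSPL = 20 * log10(4*pi*47275/0.03051509) = 145.8 dB

145.8 dB


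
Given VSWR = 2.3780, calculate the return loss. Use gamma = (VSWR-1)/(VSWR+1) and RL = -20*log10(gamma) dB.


gamma = (2.3780 - 1) / (2.3780 + 1) = 0.4079337
RL = -20 * log10(0.4079337) = 7.788 dB

7.788 dB


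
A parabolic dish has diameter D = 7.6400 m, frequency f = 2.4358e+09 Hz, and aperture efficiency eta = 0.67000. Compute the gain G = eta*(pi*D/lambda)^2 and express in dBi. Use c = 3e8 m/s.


lambda = c / f = 3.0000e+08 / 2.4358e+09 = 0.1231628 m
G_linear = 0.67000 * (pi * 7.6400 / 0.1231628)^2 = 25444.98
G_dBi = 10 * log10(25444.98) = 44.06 dBi

44.06 dBi


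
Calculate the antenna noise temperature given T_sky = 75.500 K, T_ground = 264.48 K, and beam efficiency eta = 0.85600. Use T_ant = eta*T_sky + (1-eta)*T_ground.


T_ant = 0.85600 * 75.500 + (1 - 0.85600) * 264.48 = 102.7 K

102.7 K


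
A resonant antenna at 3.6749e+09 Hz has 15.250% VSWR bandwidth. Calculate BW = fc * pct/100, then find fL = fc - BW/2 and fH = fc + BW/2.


BW = 3.6749e+09 * 15.250/100 = 5.604222e+08 Hz
fL = 3.6749e+09 - 5.604222e+08/2 = 3.395e+09 Hz
fH = 3.6749e+09 + 5.604222e+08/2 = 3.955e+09 Hz

BW=5.604e+08 Hz, fL=3.395e+09 Hz, fH=3.955e+09 Hz


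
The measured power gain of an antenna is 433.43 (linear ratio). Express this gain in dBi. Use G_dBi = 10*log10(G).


G_dBi = 10 * log10(433.43) = 26.37 dBi

26.37 dBi


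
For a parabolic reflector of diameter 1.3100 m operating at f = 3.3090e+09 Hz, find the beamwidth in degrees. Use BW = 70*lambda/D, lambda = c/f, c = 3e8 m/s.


lambda = c / f = 3.0000e+08 / 3.3090e+09 = 0.09066183 m
BW = 70 * 0.09066183 / 1.3100 = 4.845 deg

4.845 deg


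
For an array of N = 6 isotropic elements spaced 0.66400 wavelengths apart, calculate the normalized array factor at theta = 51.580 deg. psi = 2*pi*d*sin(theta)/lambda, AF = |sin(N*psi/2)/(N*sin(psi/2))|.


psi = 2*pi*0.66400*sin(51.580 deg) = 3.268692 rad
AF = |sin(6*3.268692/2) / (6*sin(3.268692/2))| = 0.06215

0.06215


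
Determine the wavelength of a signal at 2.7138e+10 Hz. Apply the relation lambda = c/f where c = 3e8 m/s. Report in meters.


lambda = c / f = 3.0000e+08 / 2.7138e+10 = 0.01105 m

0.01105 m


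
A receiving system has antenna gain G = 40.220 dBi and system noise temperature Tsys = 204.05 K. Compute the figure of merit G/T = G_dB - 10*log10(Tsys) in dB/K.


G/T = 40.220 - 10*log10(204.05) = 40.220 - 23.09737 = 17.12 dB/K

17.12 dB/K


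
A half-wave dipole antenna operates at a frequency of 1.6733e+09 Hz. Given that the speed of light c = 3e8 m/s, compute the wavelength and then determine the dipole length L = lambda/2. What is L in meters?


lambda = c / f = 3.0000e+08 / 1.6733e+09 = 0.1792864 m
L = lambda / 2 = 0.1792864 / 2 = 0.08964 m

0.08964 m


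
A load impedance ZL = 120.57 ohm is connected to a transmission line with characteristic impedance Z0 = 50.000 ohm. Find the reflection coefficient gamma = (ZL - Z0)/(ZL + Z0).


gamma = (120.57 - 50.000) / (120.57 + 50.000) = 0.4137

0.4137


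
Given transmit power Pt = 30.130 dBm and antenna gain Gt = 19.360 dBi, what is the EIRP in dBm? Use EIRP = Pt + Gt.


EIRP = Pt + Gt = 30.130 + 19.360 = 49.49 dBm

49.49 dBm


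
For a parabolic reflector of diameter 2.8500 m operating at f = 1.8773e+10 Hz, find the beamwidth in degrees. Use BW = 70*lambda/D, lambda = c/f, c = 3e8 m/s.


lambda = c / f = 3.0000e+08 / 1.8773e+10 = 0.01598040 m
BW = 70 * 0.01598040 / 2.8500 = 0.3925 deg

0.3925 deg


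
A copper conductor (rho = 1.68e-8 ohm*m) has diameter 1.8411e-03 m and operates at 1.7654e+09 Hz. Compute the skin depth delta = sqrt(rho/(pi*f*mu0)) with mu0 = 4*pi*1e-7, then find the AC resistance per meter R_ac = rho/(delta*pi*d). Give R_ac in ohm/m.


delta = sqrt(1.68e-8 / (pi * 1.7654e+09 * 4*pi*1e-7)) = 1.552577e-06 m
R_ac = 1.68e-8 / (1.552577e-06 * pi * 1.8411e-03) = 1.871 ohm/m

1.871 ohm/m


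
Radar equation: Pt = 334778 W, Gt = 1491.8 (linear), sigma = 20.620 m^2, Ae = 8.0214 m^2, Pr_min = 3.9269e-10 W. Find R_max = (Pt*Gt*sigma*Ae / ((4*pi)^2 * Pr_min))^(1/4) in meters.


R^4 = 334778*1491.8*20.620*8.0214 / ((4*pi)^2 * 3.9269e-10) = 1.332100e+18
R_max = 1.332100e+18^0.25 = 33973 m

33973 m


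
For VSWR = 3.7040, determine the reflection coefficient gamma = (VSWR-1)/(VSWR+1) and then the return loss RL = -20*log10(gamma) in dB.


gamma = (3.7040 - 1) / (3.7040 + 1) = 0.5748299
RL = -20 * log10(0.5748299) = 4.809 dB

4.809 dB


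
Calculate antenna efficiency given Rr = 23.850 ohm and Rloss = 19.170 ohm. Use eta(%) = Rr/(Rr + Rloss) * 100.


eta = 23.850 / (23.850 + 19.170) * 100 = 55.44%

55.44%


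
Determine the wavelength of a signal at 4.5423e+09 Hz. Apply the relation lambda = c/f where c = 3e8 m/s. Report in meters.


lambda = c / f = 3.0000e+08 / 4.5423e+09 = 0.06605 m

0.06605 m


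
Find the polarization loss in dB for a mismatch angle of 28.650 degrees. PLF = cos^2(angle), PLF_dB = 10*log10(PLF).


PLF_linear = cos^2(28.650 deg) = 0.7701202
PLF_dB = 10 * log10(0.7701202) = -1.134 dB

-1.134 dB


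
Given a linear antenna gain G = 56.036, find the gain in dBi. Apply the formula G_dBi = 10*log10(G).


G_dBi = 10 * log10(56.036) = 17.48 dBi

17.48 dBi


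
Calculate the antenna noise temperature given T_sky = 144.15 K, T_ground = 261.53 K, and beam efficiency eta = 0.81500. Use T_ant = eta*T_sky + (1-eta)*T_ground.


T_ant = 0.81500 * 144.15 + (1 - 0.81500) * 261.53 = 165.9 K

165.9 K


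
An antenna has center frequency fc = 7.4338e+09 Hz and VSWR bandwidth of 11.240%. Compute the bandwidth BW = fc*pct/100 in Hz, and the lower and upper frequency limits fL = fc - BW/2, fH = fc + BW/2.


BW = 7.4338e+09 * 11.240/100 = 8.355591e+08 Hz
fL = 7.4338e+09 - 8.355591e+08/2 = 7.016e+09 Hz
fH = 7.4338e+09 + 8.355591e+08/2 = 7.852e+09 Hz

BW=8.356e+08 Hz, fL=7.016e+09 Hz, fH=7.852e+09 Hz


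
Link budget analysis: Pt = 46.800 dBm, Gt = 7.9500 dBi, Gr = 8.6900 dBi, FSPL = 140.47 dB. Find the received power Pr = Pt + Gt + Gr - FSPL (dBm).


Pr = 46.800 + 7.9500 + 8.6900 - 140.47 = -77.03 dBm

-77.03 dBm


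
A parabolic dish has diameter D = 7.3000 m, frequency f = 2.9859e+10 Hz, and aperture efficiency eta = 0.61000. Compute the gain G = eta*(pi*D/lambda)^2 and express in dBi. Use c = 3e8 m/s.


lambda = c / f = 3.0000e+08 / 2.9859e+10 = 0.01004722 m
G_linear = 0.61000 * (pi * 7.3000 / 0.01004722)^2 = 3.178216e+06
G_dBi = 10 * log10(3.178216e+06) = 65.02 dBi

65.02 dBi


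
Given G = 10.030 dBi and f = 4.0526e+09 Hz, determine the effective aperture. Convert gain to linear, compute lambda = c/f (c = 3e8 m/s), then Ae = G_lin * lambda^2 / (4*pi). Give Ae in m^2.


lambda = c / f = 3.0000e+08 / 4.0526e+09 = 0.07402655 m
G_linear = 10^(10.030/10) = 10.06932
Ae = G_linear * lambda^2 / (4*pi) = 10.06932 * 0.07402655^2 / (4*pi) = 4.391e-03 m^2

4.391e-03 m^2


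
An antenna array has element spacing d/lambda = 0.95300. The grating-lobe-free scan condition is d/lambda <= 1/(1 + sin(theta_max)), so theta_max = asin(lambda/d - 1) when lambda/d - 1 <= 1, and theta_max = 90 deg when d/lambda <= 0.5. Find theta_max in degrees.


lambda/d - 1 = 1/0.95300 - 1 = 0.04931794
theta_max = asin(0.04931794) = 2.827 deg

2.827 deg


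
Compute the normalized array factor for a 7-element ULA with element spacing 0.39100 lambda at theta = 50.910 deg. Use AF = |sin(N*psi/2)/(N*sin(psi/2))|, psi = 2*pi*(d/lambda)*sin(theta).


psi = 2*pi*0.39100*sin(50.910 deg) = 1.906803 rad
AF = |sin(7*1.906803/2) / (7*sin(1.906803/2))| = 0.06671

0.06671


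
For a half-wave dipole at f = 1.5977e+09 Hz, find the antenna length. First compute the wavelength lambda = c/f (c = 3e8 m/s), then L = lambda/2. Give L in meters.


lambda = c / f = 3.0000e+08 / 1.5977e+09 = 0.1877699 m
L = lambda / 2 = 0.1877699 / 2 = 0.09388 m

0.09388 m


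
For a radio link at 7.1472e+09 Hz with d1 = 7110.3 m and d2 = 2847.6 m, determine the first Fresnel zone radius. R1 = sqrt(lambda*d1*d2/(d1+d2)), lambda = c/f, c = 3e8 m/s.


lambda = c / f = 3.0000e+08 / 7.1472e+09 = 0.04197448 m
R1 = sqrt(0.04197448 * 7110.3 * 2847.6 / (7110.3 + 2847.6)) = 9.238 m

9.238 m


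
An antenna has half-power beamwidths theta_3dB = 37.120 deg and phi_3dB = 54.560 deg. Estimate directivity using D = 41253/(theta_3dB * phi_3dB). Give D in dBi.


D_linear = 41253 / (37.120 * 54.560) = 20.36916
D_dBi = 10 * log10(20.36916) = 13.09 dBi

13.09 dBi


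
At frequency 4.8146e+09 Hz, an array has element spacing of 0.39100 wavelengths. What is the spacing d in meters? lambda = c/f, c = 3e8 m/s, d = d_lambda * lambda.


lambda = c / f = 3.0000e+08 / 4.8146e+09 = 0.06231047 m
d = 0.39100 * 0.06231047 = 0.02436 m

0.02436 m


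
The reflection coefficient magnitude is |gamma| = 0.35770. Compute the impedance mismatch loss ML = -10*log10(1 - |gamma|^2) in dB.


ML = -10 * log10(1 - 0.35770^2) = -10 * log10(0.87205071) = 0.5946 dB

0.5946 dB


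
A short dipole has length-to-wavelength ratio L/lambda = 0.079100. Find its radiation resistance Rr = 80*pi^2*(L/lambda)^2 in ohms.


Rr = 80 * pi^2 * (0.079100)^2 = 80 * 9.869604 * 6.256810e-03 = 4.940 ohm

4.940 ohm


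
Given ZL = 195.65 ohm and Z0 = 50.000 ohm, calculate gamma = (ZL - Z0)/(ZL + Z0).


gamma = (195.65 - 50.000) / (195.65 + 50.000) = 0.5929

0.5929


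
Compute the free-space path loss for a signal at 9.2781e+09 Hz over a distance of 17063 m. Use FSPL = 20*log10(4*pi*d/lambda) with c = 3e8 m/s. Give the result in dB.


lambda = c / f = 3.0000e+08 / 9.2781e+09 = 0.03233421 m
FSPL = 20 * log10(4*pi*17063/0.03233421) = 136.4 dB

136.4 dB


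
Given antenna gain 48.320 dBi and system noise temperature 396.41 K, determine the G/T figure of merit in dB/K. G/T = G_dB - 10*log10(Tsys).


G/T = 48.320 - 10*log10(396.41) = 48.320 - 25.98145 = 22.34 dB/K

22.34 dB/K


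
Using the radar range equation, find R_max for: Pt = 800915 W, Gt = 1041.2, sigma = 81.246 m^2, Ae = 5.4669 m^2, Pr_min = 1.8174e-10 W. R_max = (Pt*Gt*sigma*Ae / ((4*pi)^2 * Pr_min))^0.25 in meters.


R^4 = 800915*1041.2*81.246*5.4669 / ((4*pi)^2 * 1.8174e-10) = 1.290605e+19
R_max = 1.290605e+19^0.25 = 59937 m

59937 m


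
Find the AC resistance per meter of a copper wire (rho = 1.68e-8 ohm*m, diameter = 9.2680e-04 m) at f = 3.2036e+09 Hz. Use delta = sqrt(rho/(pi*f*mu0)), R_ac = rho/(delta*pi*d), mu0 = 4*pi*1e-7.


delta = sqrt(1.68e-8 / (pi * 3.2036e+09 * 4*pi*1e-7)) = 1.152539e-06 m
R_ac = 1.68e-8 / (1.152539e-06 * pi * 9.2680e-04) = 5.006 ohm/m

5.006 ohm/m


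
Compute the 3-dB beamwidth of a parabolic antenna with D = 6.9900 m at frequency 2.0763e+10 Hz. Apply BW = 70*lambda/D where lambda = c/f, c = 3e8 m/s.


lambda = c / f = 3.0000e+08 / 2.0763e+10 = 0.01444878 m
BW = 70 * 0.01444878 / 6.9900 = 0.1447 deg

0.1447 deg


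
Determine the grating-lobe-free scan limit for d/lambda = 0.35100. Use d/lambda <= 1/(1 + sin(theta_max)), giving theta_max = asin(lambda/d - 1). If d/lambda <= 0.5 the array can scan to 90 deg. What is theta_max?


lambda/d - 1 = 1/0.35100 - 1 = 1.849003 >= 1
d/lambda <= 0.5, so the array can scan to endfire without grating lobes: theta_max = 90 deg

90 deg


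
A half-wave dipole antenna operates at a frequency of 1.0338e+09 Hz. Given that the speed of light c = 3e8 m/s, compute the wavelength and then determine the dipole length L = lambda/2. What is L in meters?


lambda = c / f = 3.0000e+08 / 1.0338e+09 = 0.2901915 m
L = lambda / 2 = 0.2901915 / 2 = 0.1451 m

0.1451 m


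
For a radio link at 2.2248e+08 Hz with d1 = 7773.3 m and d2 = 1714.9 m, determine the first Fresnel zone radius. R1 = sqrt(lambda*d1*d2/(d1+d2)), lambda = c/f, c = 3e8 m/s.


lambda = c / f = 3.0000e+08 / 2.2248e+08 = 1.348436 m
R1 = sqrt(1.348436 * 7773.3 * 1714.9 / (7773.3 + 1714.9)) = 43.53 m

43.53 m


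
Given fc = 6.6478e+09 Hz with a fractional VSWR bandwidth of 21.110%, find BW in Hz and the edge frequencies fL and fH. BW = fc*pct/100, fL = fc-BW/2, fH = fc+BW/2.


BW = 6.6478e+09 * 21.110/100 = 1.403351e+09 Hz
fL = 6.6478e+09 - 1.403351e+09/2 = 5.946e+09 Hz
fH = 6.6478e+09 + 1.403351e+09/2 = 7.349e+09 Hz

BW=1.403e+09 Hz, fL=5.946e+09 Hz, fH=7.349e+09 Hz


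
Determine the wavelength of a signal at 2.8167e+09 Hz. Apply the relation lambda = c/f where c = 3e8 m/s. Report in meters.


lambda = c / f = 3.0000e+08 / 2.8167e+09 = 0.1065 m

0.1065 m


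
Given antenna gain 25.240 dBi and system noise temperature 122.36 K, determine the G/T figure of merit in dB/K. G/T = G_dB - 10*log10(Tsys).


G/T = 25.240 - 10*log10(122.36) = 25.240 - 20.87639 = 4.364 dB/K

4.364 dB/K


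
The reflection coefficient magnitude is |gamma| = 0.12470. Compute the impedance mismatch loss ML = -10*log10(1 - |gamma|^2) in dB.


ML = -10 * log10(1 - 0.12470^2) = -10 * log10(0.98444991) = 0.06806 dB

0.06806 dB


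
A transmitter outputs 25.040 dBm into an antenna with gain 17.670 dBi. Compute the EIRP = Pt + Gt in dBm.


EIRP = Pt + Gt = 25.040 + 17.670 = 42.71 dBm

42.71 dBm


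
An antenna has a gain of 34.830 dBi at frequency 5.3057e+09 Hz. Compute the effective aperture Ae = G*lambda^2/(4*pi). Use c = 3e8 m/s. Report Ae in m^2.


lambda = c / f = 3.0000e+08 / 5.3057e+09 = 0.05654296 m
G_linear = 10^(34.830/10) = 3040.885
Ae = G_linear * lambda^2 / (4*pi) = 3040.885 * 0.05654296^2 / (4*pi) = 0.7737 m^2

0.7737 m^2


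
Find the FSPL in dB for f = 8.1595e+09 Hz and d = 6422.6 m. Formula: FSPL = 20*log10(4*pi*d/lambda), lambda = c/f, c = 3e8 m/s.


lambda = c / f = 3.0000e+08 / 8.1595e+09 = 0.03676696 m
FSPL = 20 * log10(4*pi*6422.6/0.03676696) = 126.8 dB

126.8 dB
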